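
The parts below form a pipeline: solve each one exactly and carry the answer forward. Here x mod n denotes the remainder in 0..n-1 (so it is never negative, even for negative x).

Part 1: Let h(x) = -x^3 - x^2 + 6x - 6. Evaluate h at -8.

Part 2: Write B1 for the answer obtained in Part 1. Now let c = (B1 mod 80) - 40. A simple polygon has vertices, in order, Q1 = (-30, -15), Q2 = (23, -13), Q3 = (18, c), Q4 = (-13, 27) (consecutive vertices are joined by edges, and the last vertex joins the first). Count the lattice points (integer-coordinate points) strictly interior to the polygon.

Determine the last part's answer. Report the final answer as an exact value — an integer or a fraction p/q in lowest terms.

Part 1: -1*(-8)^3 - 1*(-8)^2 + 6*(-8)^1 - 6 = (512) + (-64) + (-48) + (-6) = 394; answer 394
Part 2: B1 = 394; c = 34; cross terms: (-30*-13 - 23*-15)=735, (23*34 - 18*-13)=1016, (18*27 - -13*34)=928, (-13*-15 - -30*27)=1005; twice the area = |3684| = 3684; area = 1842; boundary points = 1 + 1 + 1 + 1 = 4; strictly interior points = area - boundary/2 + 1 = 1841; answer 1841

1841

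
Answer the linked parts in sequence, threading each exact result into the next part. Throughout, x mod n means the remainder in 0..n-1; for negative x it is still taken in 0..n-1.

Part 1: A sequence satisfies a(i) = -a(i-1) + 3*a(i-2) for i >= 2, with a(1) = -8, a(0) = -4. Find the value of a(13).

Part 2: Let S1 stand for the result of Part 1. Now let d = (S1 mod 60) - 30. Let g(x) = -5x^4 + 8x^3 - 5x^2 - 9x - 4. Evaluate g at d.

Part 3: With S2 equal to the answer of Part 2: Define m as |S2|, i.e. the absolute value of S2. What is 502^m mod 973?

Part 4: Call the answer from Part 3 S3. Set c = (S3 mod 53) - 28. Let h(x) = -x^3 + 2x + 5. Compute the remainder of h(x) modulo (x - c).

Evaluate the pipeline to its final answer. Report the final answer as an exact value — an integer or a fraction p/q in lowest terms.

-1699

Part 1: a(2) = -1*(-8) + 3*(-4) = -4; iterating: a(2)=-4, a(3)=-20, a(4)=8, a(5)=-68, a(6)=92, a(7)=-296, a(8)=572, a(9)=-1460, a(10)=3176, a(11)=-7556, a(12)=17084, a(13)=-39752; answer -39752
Part 2: S1 = -39752; d = -2; -5*(-2)^4 + 8*(-2)^3 - 5*(-2)^2 - 9*(-2)^1 - 4 = (-80) + (-64) + (-20) + (18) + (-4) = -150; answer -150
Part 3: S2 = -150; m = 150; squarings mod 973: 502^1=502, 502^2=970, 502^4=9, 502^8=81, 502^16=723, 502^32=228, 502^64=415, 502^128=4; 502^150 = 502^2 * 502^4 * 502^16 * 502^128 = 729 (mod 973); answer 729
Part 4: S3 = 729; c = 12; remainder = value at the root: -1*(12)^3 + 2*(12)^1 + 5 = (-1728) + (24) + (5) = -1699; answer -1699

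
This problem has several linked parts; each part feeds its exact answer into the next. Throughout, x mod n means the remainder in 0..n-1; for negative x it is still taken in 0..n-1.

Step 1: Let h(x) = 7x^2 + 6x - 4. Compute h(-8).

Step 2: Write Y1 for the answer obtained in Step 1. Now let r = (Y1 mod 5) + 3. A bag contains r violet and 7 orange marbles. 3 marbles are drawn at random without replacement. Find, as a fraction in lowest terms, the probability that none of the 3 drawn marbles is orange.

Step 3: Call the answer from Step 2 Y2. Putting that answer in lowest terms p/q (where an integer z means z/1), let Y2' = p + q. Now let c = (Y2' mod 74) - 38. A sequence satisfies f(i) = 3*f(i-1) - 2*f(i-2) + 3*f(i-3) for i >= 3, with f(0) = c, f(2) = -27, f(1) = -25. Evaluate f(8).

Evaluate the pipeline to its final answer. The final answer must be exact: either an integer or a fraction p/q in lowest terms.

-13311

Step 1: 7*(-8)^2 + 6*(-8)^1 - 4 = (448) + (-48) + (-4) = 396; answer 396
Step 2: Y1 = 396; r = 4; total draws C(11,3) = 165; favorable C(4,3) = 4; P = 4/165; answer 4/165
Step 3: Y2 = 4/165; threaded value p + q = 169; c = -17; f(3) = 3*(-27) - 2*(-25) + 3*(-17) = -82; iterating: f(3)=-82, f(4)=-267, f(5)=-718, f(6)=-1866, f(7)=-4963, f(8)=-13311; answer -13311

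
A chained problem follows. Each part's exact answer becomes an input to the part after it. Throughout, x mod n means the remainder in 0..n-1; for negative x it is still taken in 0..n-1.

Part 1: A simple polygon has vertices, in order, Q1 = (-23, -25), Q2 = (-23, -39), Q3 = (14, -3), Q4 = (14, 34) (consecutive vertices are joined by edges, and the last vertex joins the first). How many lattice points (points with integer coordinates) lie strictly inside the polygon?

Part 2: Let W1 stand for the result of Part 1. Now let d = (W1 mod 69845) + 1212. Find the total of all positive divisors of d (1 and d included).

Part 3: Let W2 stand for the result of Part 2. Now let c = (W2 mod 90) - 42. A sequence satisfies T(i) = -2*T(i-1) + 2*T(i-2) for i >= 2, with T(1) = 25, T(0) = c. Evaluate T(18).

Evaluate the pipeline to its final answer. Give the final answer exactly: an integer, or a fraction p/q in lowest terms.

Part 1: cross terms: (-23*-39 - -23*-25)=322, (-23*-3 - 14*-39)=615, (14*34 - 14*-3)=518, (14*-25 - -23*34)=432; twice the area = |1887| = 1887; area = 1887/2; boundary points = 14 + 1 + 37 + 1 = 53; strictly interior points = area - boundary/2 + 1 = 918; answer 918
Part 2: W1 = 918; d = 2130; 2130 = 2 * 3 * 5 * 71; sigma = (1 + 2) * (1 + 3) * (1 + 5) * (1 + 71) = 3 * 4 * 6 * 72 = 5184; answer 5184
Part 3: W2 = 5184; c = 12; T(2) = -2*(25) + 2*(12) = -26; iterating: T(2)=-26, T(3)=102, T(4)=-256, T(5)=716, T(6)=-1944, T(7)=5320, T(8)=-14528, T(9)=39696, T(10)=-108448, T(11)=296288, T(12)=-809472, T(13)=2211520, T(14)=-6041984, T(15)=16507008, T(16)=-45097984, T(17)=123209984, T(18)=-336615936; answer -336615936

-336615936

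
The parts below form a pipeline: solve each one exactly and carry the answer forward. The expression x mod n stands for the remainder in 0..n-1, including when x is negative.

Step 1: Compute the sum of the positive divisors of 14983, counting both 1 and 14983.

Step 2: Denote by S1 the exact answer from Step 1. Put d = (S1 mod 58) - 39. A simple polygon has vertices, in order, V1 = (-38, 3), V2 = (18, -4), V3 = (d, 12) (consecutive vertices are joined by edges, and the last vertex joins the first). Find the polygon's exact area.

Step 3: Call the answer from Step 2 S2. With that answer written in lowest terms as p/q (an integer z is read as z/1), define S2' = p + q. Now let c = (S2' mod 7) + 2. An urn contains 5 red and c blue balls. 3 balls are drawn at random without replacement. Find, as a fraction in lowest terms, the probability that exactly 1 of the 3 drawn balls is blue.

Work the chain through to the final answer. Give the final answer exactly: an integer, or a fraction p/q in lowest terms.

10/21

Step 1: 14983 is prime, so its only divisors are 1 and 14983; sigma = 1 + 14983 = 14984; answer 14984
Step 2: S1 = 14984; d = -19; cross terms: (-38*-4 - 18*3)=98, (18*12 - -19*-4)=140, (-19*3 - -38*12)=399; twice the area = |637| = 637; area = 637/2; answer 637/2
Step 3: S2 = 637/2; threaded value p + q = 639; c = 4; total draws C(9,3) = 84; favorable C(4,1)*C(5,2) = 40; P = 10/21; answer 10/21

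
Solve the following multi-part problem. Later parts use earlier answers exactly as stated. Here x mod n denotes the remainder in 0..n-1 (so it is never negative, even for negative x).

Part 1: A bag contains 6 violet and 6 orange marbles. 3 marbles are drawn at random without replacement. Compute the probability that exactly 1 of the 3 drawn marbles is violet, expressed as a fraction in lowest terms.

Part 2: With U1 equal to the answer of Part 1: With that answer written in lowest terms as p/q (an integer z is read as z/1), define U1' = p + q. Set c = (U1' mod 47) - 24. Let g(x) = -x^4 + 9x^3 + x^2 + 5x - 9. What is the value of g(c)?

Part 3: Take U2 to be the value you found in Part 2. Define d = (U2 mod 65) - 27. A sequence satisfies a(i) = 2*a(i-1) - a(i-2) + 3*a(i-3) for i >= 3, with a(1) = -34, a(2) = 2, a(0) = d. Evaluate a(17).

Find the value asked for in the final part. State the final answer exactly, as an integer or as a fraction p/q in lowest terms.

Part 1: total draws C(12,3) = 220; favorable C(6,1)*C(6,2) = 90; P = 9/22; answer 9/22
Part 2: U1 = 9/22; threaded value p + q = 31; c = 7; -1*(7)^4 + 9*(7)^3 + 1*(7)^2 + 5*(7)^1 - 9 = (-2401) + (3087) + (49) + (35) + (-9) = 761; answer 761
Part 3: U2 = 761; d = 19; a(3) = 2*(2) - 1*(-34) + 3*(19) = 95; iterating: a(3)=95, a(4)=86, a(5)=83, a(6)=365, a(7)=905, a(8)=1694, a(9)=3578, a(10)=8177, a(11)=17858, a(12)=38273, a(13)=83219, a(14)=181739, a(15)=395078, a(16)=858074, a(17)=1866287; answer 1866287

1866287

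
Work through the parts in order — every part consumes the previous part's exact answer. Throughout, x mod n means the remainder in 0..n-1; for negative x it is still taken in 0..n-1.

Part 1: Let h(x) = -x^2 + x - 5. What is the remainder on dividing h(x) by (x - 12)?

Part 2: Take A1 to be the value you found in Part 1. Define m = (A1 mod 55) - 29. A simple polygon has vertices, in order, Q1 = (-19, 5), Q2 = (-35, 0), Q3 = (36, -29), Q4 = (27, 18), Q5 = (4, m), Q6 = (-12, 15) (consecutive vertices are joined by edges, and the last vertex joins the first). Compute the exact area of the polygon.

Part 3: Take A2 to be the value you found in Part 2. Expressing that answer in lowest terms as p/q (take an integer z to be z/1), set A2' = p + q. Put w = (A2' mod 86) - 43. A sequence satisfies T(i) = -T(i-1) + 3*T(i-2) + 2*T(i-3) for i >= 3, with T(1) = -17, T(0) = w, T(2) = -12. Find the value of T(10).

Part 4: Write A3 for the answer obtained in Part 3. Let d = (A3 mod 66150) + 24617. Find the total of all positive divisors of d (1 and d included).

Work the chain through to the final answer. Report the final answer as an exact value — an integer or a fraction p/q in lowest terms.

216408

Part 1: remainder = value at the root: -1*(12)^2 + 1*(12)^1 - 5 = (-144) + (12) + (-5) = -137; answer -137
Part 2: A1 = -137; m = -1; cross terms: (-19*0 - -35*5)=175, (-35*-29 - 36*0)=1015, (36*18 - 27*-29)=1431, (27*-1 - 4*18)=-99, (4*15 - -12*-1)=48, (-12*5 - -19*15)=225; twice the area = |2795| = 2795; area = 2795/2; answer 2795/2
Part 3: A2 = 2795/2; threaded value p + q = 2797; w = 2; T(3) = -1*(-12) + 3*(-17) + 2*(2) = -35; iterating: T(3)=-35, T(4)=-35, T(5)=-94, T(6)=-81, T(7)=-271, T(8)=-160, T(9)=-815, T(10)=-207; answer -207
Part 4: A3 = -207; d = 90560; 90560 = 2^6 * 5 * 283; sigma = (1 + 2 + 4 + 8 + 16 + 32 + 64) * (1 + 5) * (1 + 283) = 127 * 6 * 284 = 216408; answer 216408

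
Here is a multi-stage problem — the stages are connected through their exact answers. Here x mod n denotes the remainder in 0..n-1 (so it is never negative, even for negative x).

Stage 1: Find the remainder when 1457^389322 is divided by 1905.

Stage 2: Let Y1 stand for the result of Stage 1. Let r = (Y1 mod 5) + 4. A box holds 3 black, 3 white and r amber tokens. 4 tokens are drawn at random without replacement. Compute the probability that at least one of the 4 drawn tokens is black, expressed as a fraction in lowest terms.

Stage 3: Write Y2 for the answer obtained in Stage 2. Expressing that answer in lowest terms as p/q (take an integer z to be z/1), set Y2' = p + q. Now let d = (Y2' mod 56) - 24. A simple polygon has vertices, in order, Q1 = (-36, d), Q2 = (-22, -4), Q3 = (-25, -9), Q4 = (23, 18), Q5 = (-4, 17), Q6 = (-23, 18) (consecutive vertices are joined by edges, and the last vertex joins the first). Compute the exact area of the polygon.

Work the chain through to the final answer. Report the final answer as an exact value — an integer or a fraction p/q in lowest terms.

Stage 1: squarings mod 1905: 1457^1=1457, 1457^2=679, 1457^4=31, 1457^8=961, 1457^16=1501, 1457^32=1291, 1457^64=1711, 1457^128=1441, 1457^256=31, 1457^512=961, 1457^1024=1501, 1457^2048=1291, 1457^4096=1711, 1457^8192=1441, 1457^16384=31, 1457^32768=961, 1457^65536=1501, 1457^131072=1291, 1457^262144=1711; 1457^389322 = 1457^2 * 1457^8 * 1457^64 * 1457^128 * 1457^4096 * 1457^8192 * 1457^16384 * 1457^32768 * 1457^65536 * 1457^262144 = 1429 (mod 1905); answer 1429
Stage 2: Y1 = 1429; r = 8; total draws C(14,4) = 1001; complement C(11,4) = 330; favorable 1001 - 330 = 671; P = 61/91; answer 61/91
Stage 3: Y2 = 61/91; threaded value p + q = 152; d = 16; cross terms: (-36*-4 - -22*16)=496, (-22*-9 - -25*-4)=98, (-25*18 - 23*-9)=-243, (23*17 - -4*18)=463, (-4*18 - -23*17)=319, (-23*16 - -36*18)=280; twice the area = |1413| = 1413; area = 1413/2; answer 1413/2

1413/2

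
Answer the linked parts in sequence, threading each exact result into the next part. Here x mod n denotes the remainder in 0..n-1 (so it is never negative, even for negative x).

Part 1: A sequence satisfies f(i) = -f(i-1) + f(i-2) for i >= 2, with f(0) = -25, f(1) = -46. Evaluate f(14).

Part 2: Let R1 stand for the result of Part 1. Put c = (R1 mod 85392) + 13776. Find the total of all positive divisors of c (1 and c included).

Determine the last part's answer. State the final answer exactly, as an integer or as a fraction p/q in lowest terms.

Part 1: f(2) = -1*(-46) + 1*(-25) = 21; iterating: f(2)=21, f(3)=-67, f(4)=88, f(5)=-155, f(6)=243, f(7)=-398, f(8)=641, f(9)=-1039, f(10)=1680, f(11)=-2719, f(12)=4399, f(13)=-7118, f(14)=11517; answer 11517
Part 2: R1 = 11517; c = 25293; 25293 = 3 * 8431; sigma = (1 + 3) * (1 + 8431) = 4 * 8432 = 33728; answer 33728

33728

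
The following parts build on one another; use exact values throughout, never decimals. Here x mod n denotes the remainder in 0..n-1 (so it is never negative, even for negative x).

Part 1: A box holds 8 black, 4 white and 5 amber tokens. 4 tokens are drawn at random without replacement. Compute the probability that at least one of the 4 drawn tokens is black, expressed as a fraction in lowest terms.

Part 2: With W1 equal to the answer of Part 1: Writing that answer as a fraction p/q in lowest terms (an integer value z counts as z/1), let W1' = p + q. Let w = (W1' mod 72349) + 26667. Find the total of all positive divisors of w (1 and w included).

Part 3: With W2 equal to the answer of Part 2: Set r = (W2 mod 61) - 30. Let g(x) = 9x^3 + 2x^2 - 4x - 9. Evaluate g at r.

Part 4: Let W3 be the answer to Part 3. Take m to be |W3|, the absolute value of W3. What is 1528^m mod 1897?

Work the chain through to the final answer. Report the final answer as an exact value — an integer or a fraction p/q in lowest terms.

281

Part 1: total draws C(17,4) = 2380; complement C(9,4) = 126; favorable 2380 - 126 = 2254; P = 161/170; answer 161/170
Part 2: W1 = 161/170; threaded value p + q = 331; w = 26998; 26998 = 2 * 13499; sigma = (1 + 2) * (1 + 13499) = 3 * 13500 = 40500; answer 40500
Part 3: W2 = 40500; r = 27; 9*(27)^3 + 2*(27)^2 - 4*(27)^1 - 9 = (177147) + (1458) + (-108) + (-9) = 178488; answer 178488
Part 4: W3 = 178488; m = 178488; squarings mod 1897: 1528^1=1528, 1528^2=1474, 1528^4=611, 1528^8=1509, 1528^16=681, 1528^32=893, 1528^64=709, 1528^128=1873, 1528^256=576, 1528^512=1698, 1528^1024=1661, 1528^2048=683, 1528^4096=1724, 1528^8192=1474, 1528^16384=611, 1528^32768=1509, 1528^65536=681, 1528^131072=893; 1528^178488 = 1528^8 * 1528^16 * 1528^32 * 1528^256 * 1528^2048 * 1528^4096 * 1528^8192 * 1528^32768 * 1528^131072 = 281 (mod 1897); answer 281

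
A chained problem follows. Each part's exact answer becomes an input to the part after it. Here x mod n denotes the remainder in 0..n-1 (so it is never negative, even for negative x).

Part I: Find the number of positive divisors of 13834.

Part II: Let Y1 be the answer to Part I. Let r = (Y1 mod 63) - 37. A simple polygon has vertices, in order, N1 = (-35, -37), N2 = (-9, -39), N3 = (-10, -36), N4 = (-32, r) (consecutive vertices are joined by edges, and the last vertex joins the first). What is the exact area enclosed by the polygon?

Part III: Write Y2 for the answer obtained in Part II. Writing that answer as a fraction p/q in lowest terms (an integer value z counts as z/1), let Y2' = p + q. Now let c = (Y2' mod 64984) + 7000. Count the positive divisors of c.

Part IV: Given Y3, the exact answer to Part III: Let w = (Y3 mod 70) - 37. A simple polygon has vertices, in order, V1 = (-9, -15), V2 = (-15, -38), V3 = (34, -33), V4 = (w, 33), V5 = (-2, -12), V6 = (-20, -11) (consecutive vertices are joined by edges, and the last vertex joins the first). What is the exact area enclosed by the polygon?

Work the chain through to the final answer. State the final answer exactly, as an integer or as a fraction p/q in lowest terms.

1275

Part I: 13834 = 2 * 6917; number of divisors = (1+1) * (1+1) = 4; answer 4
Part II: Y1 = 4; r = -33; cross terms: (-35*-39 - -9*-37)=1032, (-9*-36 - -10*-39)=-66, (-10*-33 - -32*-36)=-822, (-32*-37 - -35*-33)=29; twice the area = |173| = 173; area = 173/2; answer 173/2
Part III: Y2 = 173/2; threaded value p + q = 175; c = 7175; 7175 = 5^2 * 7 * 41; number of divisors = (2+1) * (1+1) * (1+1) = 12; answer 12
Part IV: Y3 = 12; w = -25; cross terms: (-9*-38 - -15*-15)=117, (-15*-33 - 34*-38)=1787, (34*33 - -25*-33)=297, (-25*-12 - -2*33)=366, (-2*-11 - -20*-12)=-218, (-20*-15 - -9*-11)=201; twice the area = |2550| = 2550; area = 1275; answer 1275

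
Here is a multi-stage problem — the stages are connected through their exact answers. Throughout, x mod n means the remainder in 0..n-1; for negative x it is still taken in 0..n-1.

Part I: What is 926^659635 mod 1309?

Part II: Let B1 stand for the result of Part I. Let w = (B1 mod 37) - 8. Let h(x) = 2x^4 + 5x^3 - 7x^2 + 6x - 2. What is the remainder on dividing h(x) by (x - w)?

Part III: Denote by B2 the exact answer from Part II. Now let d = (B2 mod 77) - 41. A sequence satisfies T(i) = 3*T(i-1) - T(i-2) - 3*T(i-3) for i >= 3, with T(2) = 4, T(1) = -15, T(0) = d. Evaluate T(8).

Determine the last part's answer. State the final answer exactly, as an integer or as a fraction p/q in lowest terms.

9581

Part I: squarings mod 1309: 926^1=926, 926^2=81, 926^4=16, 926^8=256, 926^16=86, 926^32=851, 926^64=324, 926^128=256, 926^256=86, 926^512=851, 926^1024=324, 926^2048=256, 926^4096=86, 926^8192=851, 926^16384=324, 926^32768=256, 926^65536=86, 926^131072=851, 926^262144=324, 926^524288=256; 926^659635 = 926^1 * 926^2 * 926^16 * 926^32 * 926^128 * 926^4096 * 926^131072 * 926^524288 = 835 (mod 1309); answer 835
Part II: B1 = 835; w = 13; remainder = value at the root: 2*(13)^4 + 5*(13)^3 - 7*(13)^2 + 6*(13)^1 - 2 = (57122) + (10985) + (-1183) + (78) + (-2) = 67000; answer 67000
Part III: B2 = 67000; d = -31; T(3) = 3*(4) - 1*(-15) - 3*(-31) = 120; iterating: T(3)=120, T(4)=401, T(5)=1071, T(6)=2452, T(7)=5082, T(8)=9581; answer 9581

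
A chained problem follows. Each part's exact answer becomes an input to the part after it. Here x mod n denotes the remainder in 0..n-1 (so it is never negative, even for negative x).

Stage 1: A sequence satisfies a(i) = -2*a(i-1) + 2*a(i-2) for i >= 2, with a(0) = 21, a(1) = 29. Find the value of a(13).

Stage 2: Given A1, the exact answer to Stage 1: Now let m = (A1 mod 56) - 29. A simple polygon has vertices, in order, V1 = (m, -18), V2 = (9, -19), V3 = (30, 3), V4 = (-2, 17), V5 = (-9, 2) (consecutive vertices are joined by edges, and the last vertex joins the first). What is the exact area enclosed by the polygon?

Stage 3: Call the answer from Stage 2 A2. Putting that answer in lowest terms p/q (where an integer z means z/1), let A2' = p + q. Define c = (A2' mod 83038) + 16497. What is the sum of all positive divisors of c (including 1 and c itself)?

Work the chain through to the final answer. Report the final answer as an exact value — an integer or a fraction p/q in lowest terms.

Stage 1: a(2) = -2*(29) + 2*(21) = -16; iterating: a(2)=-16, a(3)=90, a(4)=-212, a(5)=604, a(6)=-1632, a(7)=4472, a(8)=-12208, a(9)=33360, a(10)=-91136, a(11)=248992, a(12)=-680256, a(13)=1858496; answer 1858496
Stage 2: A1 = 1858496; m = -5; cross terms: (-5*-19 - 9*-18)=257, (9*3 - 30*-19)=597, (30*17 - -2*3)=516, (-2*2 - -9*17)=149, (-9*-18 - -5*2)=172; twice the area = |1691| = 1691; area = 1691/2; answer 1691/2
Stage 3: A2 = 1691/2; threaded value p + q = 1693; c = 18190; 18190 = 2 * 5 * 17 * 107; sigma = (1 + 2) * (1 + 5) * (1 + 17) * (1 + 107) = 3 * 6 * 18 * 108 = 34992; answer 34992

34992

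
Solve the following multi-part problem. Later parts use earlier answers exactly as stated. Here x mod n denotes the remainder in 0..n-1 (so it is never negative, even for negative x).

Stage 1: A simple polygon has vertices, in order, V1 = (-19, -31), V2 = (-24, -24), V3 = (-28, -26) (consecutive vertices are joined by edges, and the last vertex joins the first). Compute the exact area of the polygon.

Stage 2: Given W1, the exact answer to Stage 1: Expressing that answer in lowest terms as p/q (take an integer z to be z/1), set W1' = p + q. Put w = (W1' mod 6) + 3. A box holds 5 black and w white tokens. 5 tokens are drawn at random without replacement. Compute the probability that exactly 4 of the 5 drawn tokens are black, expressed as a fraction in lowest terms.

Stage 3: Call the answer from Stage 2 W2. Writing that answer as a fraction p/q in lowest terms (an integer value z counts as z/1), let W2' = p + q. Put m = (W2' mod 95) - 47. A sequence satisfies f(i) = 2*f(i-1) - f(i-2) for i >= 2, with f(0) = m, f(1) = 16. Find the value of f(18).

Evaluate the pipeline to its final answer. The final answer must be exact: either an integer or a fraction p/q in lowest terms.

Stage 1: cross terms: (-19*-24 - -24*-31)=-288, (-24*-26 - -28*-24)=-48, (-28*-31 - -19*-26)=374; twice the area = |38| = 38; area = 19; answer 19
Stage 2: W1 = 19; threaded value p + q = 20; w = 5; total draws C(10,5) = 252; favorable C(5,4)*C(5,1) = 25; P = 25/252; answer 25/252
Stage 3: W2 = 25/252; threaded value p + q = 277; m = 40; f(2) = 2*(16) - 1*(40) = -8; iterating: f(2)=-8, f(3)=-32, f(4)=-56, f(5)=-80, f(6)=-104, f(7)=-128, f(8)=-152, f(9)=-176, f(10)=-200, f(11)=-224, f(12)=-248, f(13)=-272, f(14)=-296, f(15)=-320, f(16)=-344, f(17)=-368, f(18)=-392; answer -392

-392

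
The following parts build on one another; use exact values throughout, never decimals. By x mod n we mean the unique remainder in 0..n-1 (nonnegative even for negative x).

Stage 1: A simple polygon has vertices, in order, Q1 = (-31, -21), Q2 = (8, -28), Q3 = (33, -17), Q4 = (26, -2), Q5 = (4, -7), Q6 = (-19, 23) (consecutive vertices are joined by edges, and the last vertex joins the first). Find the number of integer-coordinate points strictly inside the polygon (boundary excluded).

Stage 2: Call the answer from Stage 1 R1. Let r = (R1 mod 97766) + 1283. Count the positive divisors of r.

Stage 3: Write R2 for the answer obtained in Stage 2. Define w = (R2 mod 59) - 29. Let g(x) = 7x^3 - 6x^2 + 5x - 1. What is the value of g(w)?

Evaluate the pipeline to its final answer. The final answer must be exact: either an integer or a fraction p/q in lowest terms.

Stage 1: cross terms: (-31*-28 - 8*-21)=1036, (8*-17 - 33*-28)=788, (33*-2 - 26*-17)=376, (26*-7 - 4*-2)=-174, (4*23 - -19*-7)=-41, (-19*-21 - -31*23)=1112; twice the area = |3097| = 3097; area = 3097/2; boundary points = 1 + 1 + 1 + 1 + 1 + 4 = 9; strictly interior points = area - boundary/2 + 1 = 1545; answer 1545
Stage 2: R1 = 1545; r = 2828; 2828 = 2^2 * 7 * 101; number of divisors = (2+1) * (1+1) * (1+1) = 12; answer 12
Stage 3: R2 = 12; w = -17; 7*(-17)^3 - 6*(-17)^2 + 5*(-17)^1 - 1 = (-34391) + (-1734) + (-85) + (-1) = -36211; answer -36211

-36211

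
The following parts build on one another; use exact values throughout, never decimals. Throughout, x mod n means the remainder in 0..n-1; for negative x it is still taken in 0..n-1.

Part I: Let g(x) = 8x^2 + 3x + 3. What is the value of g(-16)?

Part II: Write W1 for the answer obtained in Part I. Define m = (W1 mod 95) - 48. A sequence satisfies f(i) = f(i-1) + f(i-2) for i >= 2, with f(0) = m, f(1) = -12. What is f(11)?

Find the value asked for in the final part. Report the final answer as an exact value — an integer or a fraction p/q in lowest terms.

-3268

Part I: 8*(-16)^2 + 3*(-16)^1 + 3 = (2048) + (-48) + (3) = 2003; answer 2003
Part II: W1 = 2003; m = -40; f(2) = 1*(-12) + 1*(-40) = -52; iterating: f(2)=-52, f(3)=-64, f(4)=-116, f(5)=-180, f(6)=-296, f(7)=-476, f(8)=-772, f(9)=-1248, f(10)=-2020, f(11)=-3268; answer -3268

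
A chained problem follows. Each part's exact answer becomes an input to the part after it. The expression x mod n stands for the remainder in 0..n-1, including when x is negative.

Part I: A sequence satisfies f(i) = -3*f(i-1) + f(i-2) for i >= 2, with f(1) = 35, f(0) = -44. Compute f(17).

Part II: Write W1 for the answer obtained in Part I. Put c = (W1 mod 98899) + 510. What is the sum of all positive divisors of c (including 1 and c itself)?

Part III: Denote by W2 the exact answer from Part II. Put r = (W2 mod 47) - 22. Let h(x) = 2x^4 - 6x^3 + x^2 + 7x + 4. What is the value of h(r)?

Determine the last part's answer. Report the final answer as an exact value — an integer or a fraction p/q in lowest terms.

6864

Part I: f(2) = -3*(35) + 1*(-44) = -149; iterating: f(2)=-149, f(3)=482, f(4)=-1595, f(5)=5267, f(6)=-17396, f(7)=57455, f(8)=-189761, f(9)=626738, f(10)=-2069975, f(11)=6836663, f(12)=-22579964, f(13)=74576555, f(14)=-246309629, f(15)=813505442, f(16)=-2686825955, f(17)=8873983307; answer 8873983307
Part II: W1 = 8873983307; c = 73244; 73244 = 2^2 * 18311; sigma = (1 + 2 + 4) * (1 + 18311) = 7 * 18312 = 128184; answer 128184
Part III: W2 = 128184; r = -7; 2*(-7)^4 - 6*(-7)^3 + 1*(-7)^2 + 7*(-7)^1 + 4 = (4802) + (2058) + (49) + (-49) + (4) = 6864; answer 6864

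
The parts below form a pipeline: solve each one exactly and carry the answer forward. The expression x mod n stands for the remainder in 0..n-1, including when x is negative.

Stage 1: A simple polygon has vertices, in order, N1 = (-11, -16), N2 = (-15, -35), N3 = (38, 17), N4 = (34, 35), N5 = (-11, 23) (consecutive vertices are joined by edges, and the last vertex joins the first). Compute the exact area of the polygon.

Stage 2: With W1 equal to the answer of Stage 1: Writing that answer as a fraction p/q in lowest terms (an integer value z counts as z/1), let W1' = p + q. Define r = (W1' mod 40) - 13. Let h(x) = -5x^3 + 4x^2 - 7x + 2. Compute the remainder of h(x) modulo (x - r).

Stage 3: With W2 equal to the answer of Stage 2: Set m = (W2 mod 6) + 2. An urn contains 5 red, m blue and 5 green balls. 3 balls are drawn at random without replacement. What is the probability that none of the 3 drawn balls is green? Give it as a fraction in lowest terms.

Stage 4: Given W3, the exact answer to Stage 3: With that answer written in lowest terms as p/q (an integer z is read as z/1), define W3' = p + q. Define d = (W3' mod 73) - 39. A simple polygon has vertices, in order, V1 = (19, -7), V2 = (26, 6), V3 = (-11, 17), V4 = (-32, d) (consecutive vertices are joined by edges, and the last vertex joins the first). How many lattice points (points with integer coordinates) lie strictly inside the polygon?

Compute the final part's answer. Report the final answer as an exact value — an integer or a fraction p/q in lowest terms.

Stage 1: cross terms: (-11*-35 - -15*-16)=145, (-15*17 - 38*-35)=1075, (38*35 - 34*17)=752, (34*23 - -11*35)=1167, (-11*-16 - -11*23)=429; twice the area = |3568| = 3568; area = 1784; answer 1784
Stage 2: W1 = 1784; threaded value p + q = 1785; r = 12; remainder = value at the root: -5*(12)^3 + 4*(12)^2 - 7*(12)^1 + 2 = (-8640) + (576) + (-84) + (2) = -8146; answer -8146
Stage 3: W2 = -8146; m = 4; total draws C(14,3) = 364; favorable C(9,3) = 84; P = 3/13; answer 3/13
Stage 4: W3 = 3/13; threaded value p + q = 16; d = -23; cross terms: (19*6 - 26*-7)=296, (26*17 - -11*6)=508, (-11*-23 - -32*17)=797, (-32*-7 - 19*-23)=661; twice the area = |2262| = 2262; area = 1131; boundary points = 1 + 1 + 1 + 1 = 4; strictly interior points = area - boundary/2 + 1 = 1130; answer 1130

1130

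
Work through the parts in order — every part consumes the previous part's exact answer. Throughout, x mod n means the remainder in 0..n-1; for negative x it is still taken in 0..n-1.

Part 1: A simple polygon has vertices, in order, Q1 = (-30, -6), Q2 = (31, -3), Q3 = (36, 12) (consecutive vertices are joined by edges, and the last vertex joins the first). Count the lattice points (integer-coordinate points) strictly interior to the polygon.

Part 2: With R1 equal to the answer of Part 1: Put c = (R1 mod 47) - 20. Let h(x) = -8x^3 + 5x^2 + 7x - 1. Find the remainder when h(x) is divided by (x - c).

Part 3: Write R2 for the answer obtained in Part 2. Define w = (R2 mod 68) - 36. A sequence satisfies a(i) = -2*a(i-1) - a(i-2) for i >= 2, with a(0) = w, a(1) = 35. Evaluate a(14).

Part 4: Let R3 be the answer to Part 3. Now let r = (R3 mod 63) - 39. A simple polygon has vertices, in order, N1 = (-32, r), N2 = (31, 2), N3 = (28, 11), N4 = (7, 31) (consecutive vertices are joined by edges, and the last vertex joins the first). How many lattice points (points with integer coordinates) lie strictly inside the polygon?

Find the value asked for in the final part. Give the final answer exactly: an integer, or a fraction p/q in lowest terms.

1455

Part 1: cross terms: (-30*-3 - 31*-6)=276, (31*12 - 36*-3)=480, (36*-6 - -30*12)=144; twice the area = |900| = 900; area = 450; boundary points = 1 + 5 + 6 = 12; strictly interior points = area - boundary/2 + 1 = 445; answer 445
Part 2: R1 = 445; c = 2; remainder = value at the root: -8*(2)^3 + 5*(2)^2 + 7*(2)^1 - 1 = (-64) + (20) + (14) + (-1) = -31; answer -31
Part 3: R2 = -31; w = 1; a(2) = -2*(35) - 1*(1) = -71; iterating: a(2)=-71, a(3)=107, a(4)=-143, a(5)=179, a(6)=-215, a(7)=251, a(8)=-287, a(9)=323, a(10)=-359, a(11)=395, a(12)=-431, a(13)=467, a(14)=-503; answer -503
Part 4: R3 = -503; r = -38; cross terms: (-32*2 - 31*-38)=1114, (31*11 - 28*2)=285, (28*31 - 7*11)=791, (7*-38 - -32*31)=726; twice the area = |2916| = 2916; area = 1458; boundary points = 1 + 3 + 1 + 3 = 8; strictly interior points = area - boundary/2 + 1 = 1455; answer 1455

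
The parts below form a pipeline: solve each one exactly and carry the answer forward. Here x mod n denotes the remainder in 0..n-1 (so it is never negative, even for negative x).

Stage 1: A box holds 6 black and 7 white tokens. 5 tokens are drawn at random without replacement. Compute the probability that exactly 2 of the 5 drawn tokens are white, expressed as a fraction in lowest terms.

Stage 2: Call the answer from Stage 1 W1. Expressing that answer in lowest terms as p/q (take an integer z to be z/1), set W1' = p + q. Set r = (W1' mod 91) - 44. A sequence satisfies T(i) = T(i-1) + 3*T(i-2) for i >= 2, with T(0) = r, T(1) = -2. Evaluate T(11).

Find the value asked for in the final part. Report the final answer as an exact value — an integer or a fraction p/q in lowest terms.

Stage 1: total draws C(13,5) = 1287; favorable C(7,2)*C(6,3) = 420; P = 140/429; answer 140/429
Stage 2: W1 = 140/429; threaded value p + q = 569; r = -21; T(2) = 1*(-2) + 3*(-21) = -65; iterating: T(2)=-65, T(3)=-71, T(4)=-266, T(5)=-479, T(6)=-1277, T(7)=-2714, T(8)=-6545, T(9)=-14687, T(10)=-34322, T(11)=-78383; answer -78383

-78383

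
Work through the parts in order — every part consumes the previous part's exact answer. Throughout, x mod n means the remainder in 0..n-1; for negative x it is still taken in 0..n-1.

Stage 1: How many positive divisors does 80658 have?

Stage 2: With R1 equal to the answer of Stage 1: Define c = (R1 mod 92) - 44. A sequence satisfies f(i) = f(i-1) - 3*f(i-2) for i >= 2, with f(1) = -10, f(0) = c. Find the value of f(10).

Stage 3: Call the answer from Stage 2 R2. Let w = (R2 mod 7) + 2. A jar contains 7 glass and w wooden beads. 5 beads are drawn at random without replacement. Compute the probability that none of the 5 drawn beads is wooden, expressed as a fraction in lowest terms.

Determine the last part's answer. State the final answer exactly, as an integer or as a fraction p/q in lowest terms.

Stage 1: 80658 = 2 * 3^2 * 4481; number of divisors = (1+1) * (2+1) * (1+1) = 12; answer 12
Stage 2: R1 = 12; c = -32; f(2) = 1*(-10) - 3*(-32) = 86; iterating: f(2)=86, f(3)=116, f(4)=-142, f(5)=-490, f(6)=-64, f(7)=1406, f(8)=1598, f(9)=-2620, f(10)=-7414; answer -7414
Stage 3: R2 = -7414; w = 8; total draws C(15,5) = 3003; favorable C(7,5) = 21; P = 1/143; answer 1/143

1/143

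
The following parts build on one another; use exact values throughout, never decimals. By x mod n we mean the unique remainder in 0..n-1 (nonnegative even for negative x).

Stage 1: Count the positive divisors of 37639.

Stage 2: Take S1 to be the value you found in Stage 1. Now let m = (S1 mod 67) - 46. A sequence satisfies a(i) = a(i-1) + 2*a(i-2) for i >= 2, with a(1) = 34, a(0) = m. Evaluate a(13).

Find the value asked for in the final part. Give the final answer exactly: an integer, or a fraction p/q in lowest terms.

Stage 1: 37639 = 7 * 19 * 283; number of divisors = (1+1) * (1+1) * (1+1) = 8; answer 8
Stage 2: S1 = 8; m = -38; a(2) = 1*(34) + 2*(-38) = -42; iterating: a(2)=-42, a(3)=26, a(4)=-58, a(5)=-6, a(6)=-122, a(7)=-134, a(8)=-378, a(9)=-646, a(10)=-1402, a(11)=-2694, a(12)=-5498, a(13)=-10886; answer -10886

-10886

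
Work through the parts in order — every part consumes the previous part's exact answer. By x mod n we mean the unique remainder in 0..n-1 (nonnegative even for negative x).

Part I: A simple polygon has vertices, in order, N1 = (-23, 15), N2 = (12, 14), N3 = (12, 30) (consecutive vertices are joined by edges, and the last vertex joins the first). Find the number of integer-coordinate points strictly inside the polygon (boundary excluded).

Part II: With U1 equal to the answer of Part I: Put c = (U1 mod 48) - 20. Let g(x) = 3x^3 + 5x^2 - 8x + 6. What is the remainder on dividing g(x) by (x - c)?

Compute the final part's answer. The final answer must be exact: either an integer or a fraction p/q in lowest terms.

Part I: cross terms: (-23*14 - 12*15)=-502, (12*30 - 12*14)=192, (12*15 - -23*30)=870; twice the area = |560| = 560; area = 280; boundary points = 1 + 16 + 5 = 22; strictly interior points = area - boundary/2 + 1 = 270; answer 270
Part II: U1 = 270; c = 10; remainder = value at the root: 3*(10)^3 + 5*(10)^2 - 8*(10)^1 + 6 = (3000) + (500) + (-80) + (6) = 3426; answer 3426

3426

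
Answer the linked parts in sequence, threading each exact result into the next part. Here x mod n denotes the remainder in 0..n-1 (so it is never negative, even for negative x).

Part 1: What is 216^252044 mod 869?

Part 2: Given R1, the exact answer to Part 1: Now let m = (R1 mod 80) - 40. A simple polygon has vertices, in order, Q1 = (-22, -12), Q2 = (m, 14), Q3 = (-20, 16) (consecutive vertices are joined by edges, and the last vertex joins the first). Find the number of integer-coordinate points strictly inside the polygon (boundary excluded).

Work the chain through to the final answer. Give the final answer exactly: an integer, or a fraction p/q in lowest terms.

276

Part 1: squarings mod 869: 216^1=216, 216^2=599, 216^4=773, 216^8=526, 216^16=334, 216^32=324, 216^64=696, 216^128=383, 216^256=697, 216^512=38, 216^1024=575, 216^2048=405, 216^4096=653, 216^8192=599, 216^16384=773, 216^32768=526, 216^65536=334, 216^131072=324; 216^252044 = 216^4 * 216^8 * 216^128 * 216^2048 * 216^4096 * 216^16384 * 216^32768 * 216^65536 * 216^131072 = 80 (mod 869); answer 80
Part 2: R1 = 80; m = -40; cross terms: (-22*14 - -40*-12)=-788, (-40*16 - -20*14)=-360, (-20*-12 - -22*16)=592; twice the area = |-556| = 556; area = 278; boundary points = 2 + 2 + 2 = 6; strictly interior points = area - boundary/2 + 1 = 276; answer 276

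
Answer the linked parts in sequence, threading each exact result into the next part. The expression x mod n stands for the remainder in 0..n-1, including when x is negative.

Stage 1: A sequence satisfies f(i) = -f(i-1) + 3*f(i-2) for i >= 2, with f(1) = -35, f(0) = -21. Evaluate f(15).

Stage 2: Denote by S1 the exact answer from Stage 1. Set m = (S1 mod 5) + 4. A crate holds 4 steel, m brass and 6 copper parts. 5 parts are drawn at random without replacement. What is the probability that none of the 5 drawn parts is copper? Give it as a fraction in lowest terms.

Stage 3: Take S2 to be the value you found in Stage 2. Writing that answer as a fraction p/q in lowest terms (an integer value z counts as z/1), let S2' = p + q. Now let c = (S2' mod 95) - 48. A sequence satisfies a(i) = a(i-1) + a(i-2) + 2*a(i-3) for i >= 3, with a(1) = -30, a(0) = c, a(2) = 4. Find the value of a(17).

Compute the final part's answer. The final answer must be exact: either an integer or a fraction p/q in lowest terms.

-355752

Stage 1: f(2) = -1*(-35) + 3*(-21) = -28; iterating: f(2)=-28, f(3)=-77, f(4)=-7, f(5)=-224, f(6)=203, f(7)=-875, f(8)=1484, f(9)=-4109, f(10)=8561, f(11)=-20888, f(12)=46571, f(13)=-109235, f(14)=248948, f(15)=-576653; answer -576653
Stage 2: S1 = -576653; m = 6; total draws C(16,5) = 4368; favorable C(10,5) = 252; P = 3/52; answer 3/52
Stage 3: S2 = 3/52; threaded value p + q = 55; c = 7; a(3) = 1*(4) + 1*(-30) + 2*(7) = -12; iterating: a(3)=-12, a(4)=-68, a(5)=-72, a(6)=-164, a(7)=-372, a(8)=-680, a(9)=-1380, a(10)=-2804, a(11)=-5544, a(12)=-11108, a(13)=-22260, a(14)=-44456, a(15)=-88932, a(16)=-177908, a(17)=-355752; answer -355752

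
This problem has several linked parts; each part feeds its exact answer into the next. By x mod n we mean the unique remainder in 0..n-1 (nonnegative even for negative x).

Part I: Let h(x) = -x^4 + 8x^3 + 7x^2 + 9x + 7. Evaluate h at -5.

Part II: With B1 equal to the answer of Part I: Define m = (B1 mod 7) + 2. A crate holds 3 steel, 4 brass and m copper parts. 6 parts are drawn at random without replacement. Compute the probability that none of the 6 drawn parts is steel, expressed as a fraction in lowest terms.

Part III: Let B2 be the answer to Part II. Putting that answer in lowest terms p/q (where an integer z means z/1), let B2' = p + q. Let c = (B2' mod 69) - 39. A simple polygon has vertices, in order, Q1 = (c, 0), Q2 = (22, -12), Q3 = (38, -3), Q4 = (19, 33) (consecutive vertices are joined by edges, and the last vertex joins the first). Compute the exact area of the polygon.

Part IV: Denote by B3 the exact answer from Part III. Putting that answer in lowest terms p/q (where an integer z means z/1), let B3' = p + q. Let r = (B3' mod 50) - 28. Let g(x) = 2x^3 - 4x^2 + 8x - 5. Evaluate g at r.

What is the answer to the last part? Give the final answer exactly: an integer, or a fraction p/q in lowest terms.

Part I: -1*(-5)^4 + 8*(-5)^3 + 7*(-5)^2 + 9*(-5)^1 + 7 = (-625) + (-1000) + (175) + (-45) + (7) = -1488; answer -1488
Part II: B1 = -1488; m = 5; total draws C(12,6) = 924; favorable C(9,6) = 84; P = 1/11; answer 1/11
Part III: B2 = 1/11; threaded value p + q = 12; c = -27; cross terms: (-27*-12 - 22*0)=324, (22*-3 - 38*-12)=390, (38*33 - 19*-3)=1311, (19*0 - -27*33)=891; twice the area = |2916| = 2916; area = 1458; answer 1458
Part IV: B3 = 1458; threaded value p + q = 1459; r = -19; 2*(-19)^3 - 4*(-19)^2 + 8*(-19)^1 - 5 = (-13718) + (-1444) + (-152) + (-5) = -15319; answer -15319

-15319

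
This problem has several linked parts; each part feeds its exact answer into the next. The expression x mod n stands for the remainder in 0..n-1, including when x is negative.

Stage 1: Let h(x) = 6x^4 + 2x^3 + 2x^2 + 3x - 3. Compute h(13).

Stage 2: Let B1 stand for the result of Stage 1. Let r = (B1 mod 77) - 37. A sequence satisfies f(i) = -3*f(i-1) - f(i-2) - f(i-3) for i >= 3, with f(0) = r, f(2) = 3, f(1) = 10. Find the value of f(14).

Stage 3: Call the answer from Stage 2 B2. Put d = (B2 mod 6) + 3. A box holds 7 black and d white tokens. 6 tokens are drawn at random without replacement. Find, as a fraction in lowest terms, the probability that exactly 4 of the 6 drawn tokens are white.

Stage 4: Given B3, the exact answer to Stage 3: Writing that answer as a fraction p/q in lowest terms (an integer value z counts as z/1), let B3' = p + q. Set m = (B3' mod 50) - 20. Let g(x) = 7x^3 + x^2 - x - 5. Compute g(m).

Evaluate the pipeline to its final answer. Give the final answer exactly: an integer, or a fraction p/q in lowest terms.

2438

Stage 1: 6*(13)^4 + 2*(13)^3 + 2*(13)^2 + 3*(13)^1 - 3 = (171366) + (4394) + (338) + (39) + (-3) = 176134; answer 176134
Stage 2: B1 = 176134; r = -2; f(3) = -3*(3) - 1*(10) - 1*(-2) = -17; iterating: f(3)=-17, f(4)=38, f(5)=-100, f(6)=279, f(7)=-775, f(8)=2146, f(9)=-5942, f(10)=16455, f(11)=-45569, f(12)=126194, f(13)=-349468, f(14)=967779; answer 967779
Stage 3: B2 = 967779; d = 6; total draws C(13,6) = 1716; favorable C(6,4)*C(7,2) = 315; P = 105/572; answer 105/572
Stage 4: B3 = 105/572; threaded value p + q = 677; m = 7; 7*(7)^3 + 1*(7)^2 - 1*(7)^1 - 5 = (2401) + (49) + (-7) + (-5) = 2438; answer 2438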